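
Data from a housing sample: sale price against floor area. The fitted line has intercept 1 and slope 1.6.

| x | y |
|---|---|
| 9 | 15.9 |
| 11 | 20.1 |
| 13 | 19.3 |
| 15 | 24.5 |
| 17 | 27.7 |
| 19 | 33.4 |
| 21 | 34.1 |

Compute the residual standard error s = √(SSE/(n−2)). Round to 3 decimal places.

x=9: ŷ = 1 + 1.6·9 = 15.4; e = 15.9 − 15.4 = 0.5
x=11: ŷ = 1 + 1.6·11 = 18.6; e = 20.1 − 18.6 = 1.5
x=13: ŷ = 1 + 1.6·13 = 21.8; e = 19.3 − 21.8 = -2.5
x=15: ŷ = 1 + 1.6·15 = 25; e = 24.5 − 25 = -0.5
x=17: ŷ = 1 + 1.6·17 = 28.2; e = 27.7 − 28.2 = -0.5
x=19: ŷ = 1 + 1.6·19 = 31.4; e = 33.4 − 31.4 = 2
x=21: ŷ = 1 + 1.6·21 = 34.6; e = 34.1 − 34.6 = -0.5
SSE = 0.25 + 2.25 + 6.25 + 0.25 + 0.25 + 4 + 0.25 = 13.5
s = √(13.5/5) = √2.7 ≈ 1.643

s = 1.643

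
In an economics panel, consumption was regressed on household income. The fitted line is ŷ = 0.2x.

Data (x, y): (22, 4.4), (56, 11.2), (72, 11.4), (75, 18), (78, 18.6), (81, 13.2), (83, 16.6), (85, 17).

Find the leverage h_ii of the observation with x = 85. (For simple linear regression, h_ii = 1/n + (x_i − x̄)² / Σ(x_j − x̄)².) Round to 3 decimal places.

x̄ = (22 + 56 + 72 + 75 + 78 + 81 + 83 + 85)/8 = 69
Σ(x − x̄)² = 2209 + 169 + 9 + 36 + 81 + 144 + 196 + 256 = 3100
h = 1/8 + (16)²/3100 = 0.125 + 0.0825806 = 0.208

h = 0.208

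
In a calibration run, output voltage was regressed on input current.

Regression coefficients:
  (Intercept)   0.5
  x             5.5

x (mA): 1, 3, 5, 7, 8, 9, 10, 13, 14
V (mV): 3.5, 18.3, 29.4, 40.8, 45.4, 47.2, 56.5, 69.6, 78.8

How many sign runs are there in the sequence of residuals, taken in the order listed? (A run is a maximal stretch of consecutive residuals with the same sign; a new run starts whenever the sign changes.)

x=1: ŷ = 0.5 + 5.5·1 = 6; r = 3.5 − 6 = -2.5
x=3: ŷ = 0.5 + 5.5·3 = 17; r = 18.3 − 17 = 1.3
x=5: ŷ = 0.5 + 5.5·5 = 28; r = 29.4 − 28 = 1.4
x=7: ŷ = 0.5 + 5.5·7 = 39; r = 40.8 − 39 = 1.8
x=8: ŷ = 0.5 + 5.5·8 = 44.5; r = 45.4 − 44.5 = 0.9
x=9: ŷ = 0.5 + 5.5·9 = 50; r = 47.2 − 50 = -2.8
x=10: ŷ = 0.5 + 5.5·10 = 55.5; r = 56.5 − 55.5 = 1
x=13: ŷ = 0.5 + 5.5·13 = 72; r = 69.6 − 72 = -2.4
x=14: ŷ = 0.5 + 5.5·14 = 77.5; r = 78.8 − 77.5 = 1.3
Signs: − + + + + − + − +
Runs: −×1, +×4, −×1, +×1, −×1, +×1 → 6

6 runs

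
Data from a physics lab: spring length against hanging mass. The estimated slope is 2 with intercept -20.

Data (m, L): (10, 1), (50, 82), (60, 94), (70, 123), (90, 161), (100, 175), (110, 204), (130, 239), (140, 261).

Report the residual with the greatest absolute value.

e = -6

m=10: L̂ = -20 + 2·10 = 0; e = 1 − 0 = 1
m=50: L̂ = -20 + 2·50 = 80; e = 82 − 80 = 2
m=60: L̂ = -20 + 2·60 = 100; e = 94 − 100 = -6
m=70: L̂ = -20 + 2·70 = 120; e = 123 − 120 = 3
m=90: L̂ = -20 + 2·90 = 160; e = 161 − 160 = 1
m=100: L̂ = -20 + 2·100 = 180; e = 175 − 180 = -5
m=110: L̂ = -20 + 2·110 = 200; e = 204 − 200 = 4
m=130: L̂ = -20 + 2·130 = 240; e = 239 − 240 = -1
m=140: L̂ = -20 + 2·140 = 260; e = 261 − 260 = 1
Largest |e| is 6 at m = 60, residual -6.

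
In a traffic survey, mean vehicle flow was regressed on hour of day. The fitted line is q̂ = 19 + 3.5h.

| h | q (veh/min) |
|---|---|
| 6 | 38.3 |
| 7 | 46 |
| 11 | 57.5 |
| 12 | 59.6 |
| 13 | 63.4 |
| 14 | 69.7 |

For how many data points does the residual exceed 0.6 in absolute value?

5

h=6: q̂ = 19 + 3.5·6 = 40; r = 38.3 − 40 = -1.7
h=7: q̂ = 19 + 3.5·7 = 43.5; r = 46 − 43.5 = 2.5
h=11: q̂ = 19 + 3.5·11 = 57.5; r = 57.5 − 57.5 = 0
h=12: q̂ = 19 + 3.5·12 = 61; r = 59.6 − 61 = -1.4
h=13: q̂ = 19 + 3.5·13 = 64.5; r = 63.4 − 64.5 = -1.1
h=14: q̂ = 19 + 3.5·14 = 68; r = 69.7 − 68 = 1.7
|r| > 0.6: h=6 (|r|=1.7), h=7 (|r|=2.5), h=12 (|r|=1.4), h=13 (|r|=1.1), h=14 (|r|=1.7) → 5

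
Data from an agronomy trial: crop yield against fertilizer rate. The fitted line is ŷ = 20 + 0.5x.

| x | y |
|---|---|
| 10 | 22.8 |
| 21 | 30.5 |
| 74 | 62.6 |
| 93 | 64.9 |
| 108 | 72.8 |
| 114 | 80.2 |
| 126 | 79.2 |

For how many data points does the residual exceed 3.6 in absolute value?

x=10: ŷ = 20 + 0.5·10 = 25; e = 22.8 − 25 = -2.2
x=21: ŷ = 20 + 0.5·21 = 30.5; e = 30.5 − 30.5 = 0
x=74: ŷ = 20 + 0.5·74 = 57; e = 62.6 − 57 = 5.6
x=93: ŷ = 20 + 0.5·93 = 66.5; e = 64.9 − 66.5 = -1.6
x=108: ŷ = 20 + 0.5·108 = 74; e = 72.8 − 74 = -1.2
x=114: ŷ = 20 + 0.5·114 = 77; e = 80.2 − 77 = 3.2
x=126: ŷ = 20 + 0.5·126 = 83; e = 79.2 − 83 = -3.8
|e| > 3.6: x=74 (|e|=5.6), x=126 (|e|=3.8) → 2

2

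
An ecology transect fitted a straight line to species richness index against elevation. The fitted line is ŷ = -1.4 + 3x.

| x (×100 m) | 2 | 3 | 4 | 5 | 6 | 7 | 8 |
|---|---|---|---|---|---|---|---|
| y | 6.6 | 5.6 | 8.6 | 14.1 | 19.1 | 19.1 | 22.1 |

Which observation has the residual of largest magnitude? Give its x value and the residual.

x=2: ŷ = -1.4 + 3·2 = 4.6; e = 6.6 − 4.6 = 2
x=3: ŷ = -1.4 + 3·3 = 7.6; e = 5.6 − 7.6 = -2
x=4: ŷ = -1.4 + 3·4 = 10.6; e = 8.6 − 10.6 = -2
x=5: ŷ = -1.4 + 3·5 = 13.6; e = 14.1 − 13.6 = 0.5
x=6: ŷ = -1.4 + 3·6 = 16.6; e = 19.1 − 16.6 = 2.5
x=7: ŷ = -1.4 + 3·7 = 19.6; e = 19.1 − 19.6 = -0.5
x=8: ŷ = -1.4 + 3·8 = 22.6; e = 22.1 − 22.6 = -0.5
Largest |e| is 2.5 at x = 6, residual 2.5.

x = 6, e = 2.5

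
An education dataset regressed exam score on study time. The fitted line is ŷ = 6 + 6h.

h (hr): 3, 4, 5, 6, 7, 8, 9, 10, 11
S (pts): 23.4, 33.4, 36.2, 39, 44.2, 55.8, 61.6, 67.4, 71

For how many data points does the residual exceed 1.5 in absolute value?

h=3: ŷ = 6 + 6·3 = 24; e = 23.4 − 24 = -0.6
h=4: ŷ = 6 + 6·4 = 30; e = 33.4 − 30 = 3.4
h=5: ŷ = 6 + 6·5 = 36; e = 36.2 − 36 = 0.2
h=6: ŷ = 6 + 6·6 = 42; e = 39 − 42 = -3
h=7: ŷ = 6 + 6·7 = 48; e = 44.2 − 48 = -3.8
h=8: ŷ = 6 + 6·8 = 54; e = 55.8 − 54 = 1.8
h=9: ŷ = 6 + 6·9 = 60; e = 61.6 − 60 = 1.6
h=10: ŷ = 6 + 6·10 = 66; e = 67.4 − 66 = 1.4
h=11: ŷ = 6 + 6·11 = 72; e = 71 − 72 = -1
|e| > 1.5: h=4 (|e|=3.4), h=6 (|e|=3), h=7 (|e|=3.8), h=8 (|e|=1.8), h=9 (|e|=1.6) → 5

5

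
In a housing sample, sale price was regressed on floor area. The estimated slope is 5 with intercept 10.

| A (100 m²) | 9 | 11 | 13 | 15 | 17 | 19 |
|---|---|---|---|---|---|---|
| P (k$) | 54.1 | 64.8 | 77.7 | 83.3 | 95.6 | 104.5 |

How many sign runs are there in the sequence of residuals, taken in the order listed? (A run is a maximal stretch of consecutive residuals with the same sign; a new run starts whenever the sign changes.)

A=9: P̂ = 10 + 5·9 = 55; e = 54.1 − 55 = -0.9
A=11: P̂ = 10 + 5·11 = 65; e = 64.8 − 65 = -0.2
A=13: P̂ = 10 + 5·13 = 75; e = 77.7 − 75 = 2.7
A=15: P̂ = 10 + 5·15 = 85; e = 83.3 − 85 = -1.7
A=17: P̂ = 10 + 5·17 = 95; e = 95.6 − 95 = 0.6
A=19: P̂ = 10 + 5·19 = 105; e = 104.5 − 105 = -0.5
Signs: − − + − + −
Runs: −×2, +×1, −×1, +×1, −×1 → 5

5 runs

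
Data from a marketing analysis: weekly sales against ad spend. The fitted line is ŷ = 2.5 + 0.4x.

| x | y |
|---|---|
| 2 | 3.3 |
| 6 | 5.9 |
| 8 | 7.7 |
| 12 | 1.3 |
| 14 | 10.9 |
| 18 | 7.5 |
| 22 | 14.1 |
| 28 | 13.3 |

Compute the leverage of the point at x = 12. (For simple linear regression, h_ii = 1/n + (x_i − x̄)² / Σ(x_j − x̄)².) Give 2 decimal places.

h = 0.13

x̄ = (2 + 6 + 8 + 12 + 14 + 18 + 22 + 28)/8 = 13.75
Σ(x − x̄)² = 138.062 + 60.0625 + 33.0625 + 3.0625 + 0.0625 + 18.0625 + 68.0625 + 203.062 = 523.5
h = 1/8 + (-1.75)²/523.5 = 0.125 + 0.00585005 = 0.13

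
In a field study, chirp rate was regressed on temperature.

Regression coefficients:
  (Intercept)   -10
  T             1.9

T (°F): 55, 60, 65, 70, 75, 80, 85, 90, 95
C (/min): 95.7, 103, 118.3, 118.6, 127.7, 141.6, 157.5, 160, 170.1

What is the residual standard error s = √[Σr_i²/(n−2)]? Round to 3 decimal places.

T=55: Ĉ = -10 + 1.9·55 = 94.5; r = 95.7 − 94.5 = 1.2
T=60: Ĉ = -10 + 1.9·60 = 104; r = 103 − 104 = -1
T=65: Ĉ = -10 + 1.9·65 = 113.5; r = 118.3 − 113.5 = 4.8
T=70: Ĉ = -10 + 1.9·70 = 123; r = 118.6 − 123 = -4.4
T=75: Ĉ = -10 + 1.9·75 = 132.5; r = 127.7 − 132.5 = -4.8
T=80: Ĉ = -10 + 1.9·80 = 142; r = 141.6 − 142 = -0.4
T=85: Ĉ = -10 + 1.9·85 = 151.5; r = 157.5 − 151.5 = 6
T=90: Ĉ = -10 + 1.9·90 = 161; r = 160 − 161 = -1
T=95: Ĉ = -10 + 1.9·95 = 170.5; r = 170.1 − 170.5 = -0.4
SSE = 1.44 + 1 + 23.04 + 19.36 + 23.04 + 0.16 + 36 + 1 + 0.16 = 105.2
s = √(105.2/7) = √15.0286 ≈ 3.877

s = 3.877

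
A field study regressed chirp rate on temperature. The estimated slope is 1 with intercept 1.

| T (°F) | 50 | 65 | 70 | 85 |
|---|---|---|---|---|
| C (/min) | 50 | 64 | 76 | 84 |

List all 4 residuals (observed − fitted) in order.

T=50: Ĉ = 1 + 50 = 51; r = 50 − 51 = -1
T=65: Ĉ = 1 + 65 = 66; r = 64 − 66 = -2
T=70: Ĉ = 1 + 70 = 71; r = 76 − 71 = 5
T=85: Ĉ = 1 + 85 = 86; r = 84 − 86 = -2

-1, -2, 5, -2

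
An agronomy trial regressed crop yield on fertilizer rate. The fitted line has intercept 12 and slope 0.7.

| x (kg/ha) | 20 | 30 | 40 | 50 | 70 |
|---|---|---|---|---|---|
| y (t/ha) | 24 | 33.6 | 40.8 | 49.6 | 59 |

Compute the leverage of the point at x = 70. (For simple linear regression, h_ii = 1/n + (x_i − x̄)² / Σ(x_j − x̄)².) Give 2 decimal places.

h = 0.73

x̄ = (20 + 30 + 40 + 50 + 70)/5 = 42
Σ(x − x̄)² = 484 + 144 + 4 + 64 + 784 = 1480
h = 1/5 + (28)²/1480 = 0.2 + 0.52973 = 0.73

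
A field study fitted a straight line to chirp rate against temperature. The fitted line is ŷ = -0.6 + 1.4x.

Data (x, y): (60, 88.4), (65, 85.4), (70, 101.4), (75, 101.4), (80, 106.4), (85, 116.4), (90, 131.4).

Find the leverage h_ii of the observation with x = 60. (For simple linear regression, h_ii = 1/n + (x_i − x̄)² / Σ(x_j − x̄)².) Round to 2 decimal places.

x̄ = (60 + 65 + 70 + 75 + 80 + 85 + 90)/7 = 75
Σ(x − x̄)² = 225 + 100 + 25 + 0 + 25 + 100 + 225 = 700
h = 1/7 + (-15)²/700 = 0.142857 + 0.321429 = 0.46

h = 0.46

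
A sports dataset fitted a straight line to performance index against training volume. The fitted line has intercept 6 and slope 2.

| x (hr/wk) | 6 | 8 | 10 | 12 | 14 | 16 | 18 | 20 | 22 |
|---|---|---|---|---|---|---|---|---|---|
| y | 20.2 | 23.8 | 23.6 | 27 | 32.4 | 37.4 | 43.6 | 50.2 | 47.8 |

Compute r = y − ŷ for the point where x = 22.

ŷ = 6 + 2·22 = 50
r = 47.8 − 50 = -2.2

r = -2.2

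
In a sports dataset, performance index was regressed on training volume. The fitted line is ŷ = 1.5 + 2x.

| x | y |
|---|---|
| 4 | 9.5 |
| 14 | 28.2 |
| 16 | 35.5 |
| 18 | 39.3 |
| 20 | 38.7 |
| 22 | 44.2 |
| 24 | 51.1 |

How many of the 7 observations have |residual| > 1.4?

4

x=4: ŷ = 1.5 + 2·4 = 9.5; r = 9.5 − 9.5 = 0
x=14: ŷ = 1.5 + 2·14 = 29.5; r = 28.2 − 29.5 = -1.3
x=16: ŷ = 1.5 + 2·16 = 33.5; r = 35.5 − 33.5 = 2
x=18: ŷ = 1.5 + 2·18 = 37.5; r = 39.3 − 37.5 = 1.8
x=20: ŷ = 1.5 + 2·20 = 41.5; r = 38.7 − 41.5 = -2.8
x=22: ŷ = 1.5 + 2·22 = 45.5; r = 44.2 − 45.5 = -1.3
x=24: ŷ = 1.5 + 2·24 = 49.5; r = 51.1 − 49.5 = 1.6
|r| > 1.4: x=16 (|r|=2), x=18 (|r|=1.8), x=20 (|r|=2.8), x=24 (|r|=1.6) → 4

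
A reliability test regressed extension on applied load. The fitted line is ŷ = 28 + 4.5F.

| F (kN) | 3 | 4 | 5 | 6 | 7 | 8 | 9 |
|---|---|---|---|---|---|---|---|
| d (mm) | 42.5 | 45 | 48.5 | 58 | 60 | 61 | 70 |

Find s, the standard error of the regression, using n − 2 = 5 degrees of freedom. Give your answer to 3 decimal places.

s = 2.302

F=3: ŷ = 28 + 4.5·3 = 41.5; e = 42.5 − 41.5 = 1
F=4: ŷ = 28 + 4.5·4 = 46; e = 45 − 46 = -1
F=5: ŷ = 28 + 4.5·5 = 50.5; e = 48.5 − 50.5 = -2
F=6: ŷ = 28 + 4.5·6 = 55; e = 58 − 55 = 3
F=7: ŷ = 28 + 4.5·7 = 59.5; e = 60 − 59.5 = 0.5
F=8: ŷ = 28 + 4.5·8 = 64; e = 61 − 64 = -3
F=9: ŷ = 28 + 4.5·9 = 68.5; e = 70 − 68.5 = 1.5
SSE = 1 + 1 + 4 + 9 + 0.25 + 9 + 2.25 = 26.5
s = √(26.5/5) = √5.3 ≈ 2.302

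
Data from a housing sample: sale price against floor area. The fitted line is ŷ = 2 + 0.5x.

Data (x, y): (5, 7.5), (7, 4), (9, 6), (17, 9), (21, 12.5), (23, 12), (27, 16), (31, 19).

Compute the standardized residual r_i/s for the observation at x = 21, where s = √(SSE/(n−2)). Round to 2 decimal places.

0.00

x=5: ŷ = 2 + 0.5·5 = 4.5; r = 7.5 − 4.5 = 3
x=7: ŷ = 2 + 0.5·7 = 5.5; r = 4 − 5.5 = -1.5
x=9: ŷ = 2 + 0.5·9 = 6.5; r = 6 − 6.5 = -0.5
x=17: ŷ = 2 + 0.5·17 = 10.5; r = 9 − 10.5 = -1.5
x=21: ŷ = 2 + 0.5·21 = 12.5; r = 12.5 − 12.5 = 0
x=23: ŷ = 2 + 0.5·23 = 13.5; r = 12 − 13.5 = -1.5
x=27: ŷ = 2 + 0.5·27 = 15.5; r = 16 − 15.5 = 0.5
x=31: ŷ = 2 + 0.5·31 = 17.5; r = 19 − 17.5 = 1.5
SSE = 9 + 2.25 + 0.25 + 2.25 + 0 + 2.25 + 0.25 + 2.25 = 18.5
s = √(18.5/6) = 1.75594
r/s = 0 / 1.75594 = 0.00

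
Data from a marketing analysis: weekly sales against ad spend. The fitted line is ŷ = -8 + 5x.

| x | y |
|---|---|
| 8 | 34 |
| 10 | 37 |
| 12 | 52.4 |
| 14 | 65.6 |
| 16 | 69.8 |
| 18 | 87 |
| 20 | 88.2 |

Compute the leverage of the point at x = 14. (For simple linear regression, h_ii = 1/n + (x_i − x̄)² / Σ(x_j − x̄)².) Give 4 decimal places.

x̄ = (8 + 10 + 12 + 14 + 16 + 18 + 20)/7 = 14
Σ(x − x̄)² = 36 + 16 + 4 + 0 + 4 + 16 + 36 = 112
h = 1/7 + (0)²/112 = 0.142857 + 0 = 0.1429

h = 0.1429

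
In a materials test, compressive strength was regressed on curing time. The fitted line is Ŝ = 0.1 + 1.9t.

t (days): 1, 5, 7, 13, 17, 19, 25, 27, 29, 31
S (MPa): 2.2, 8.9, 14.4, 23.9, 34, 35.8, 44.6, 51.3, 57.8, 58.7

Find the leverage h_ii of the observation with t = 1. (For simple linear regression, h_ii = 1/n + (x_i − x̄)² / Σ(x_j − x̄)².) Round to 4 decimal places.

t̄ = (1 + 5 + 7 + 13 + 17 + 19 + 25 + 27 + 29 + 31)/10 = 17.4
Σ(t − t̄)² = 268.96 + 153.76 + 108.16 + 19.36 + 0.16 + 2.56 + 57.76 + 92.16 + 134.56 + 184.96 = 1022.4
h = 1/10 + (-16.4)²/1022.4 = 0.1 + 0.263067 = 0.3631

h = 0.3631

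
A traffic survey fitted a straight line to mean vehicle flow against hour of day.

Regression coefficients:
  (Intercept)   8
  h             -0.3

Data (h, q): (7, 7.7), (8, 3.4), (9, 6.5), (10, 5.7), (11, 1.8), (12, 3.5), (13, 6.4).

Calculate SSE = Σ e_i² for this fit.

SSE = 24.52

h=7: q̂ = 8 − 0.3·7 = 5.9; e = 7.7 − 5.9 = 1.8
h=8: q̂ = 8 − 0.3·8 = 5.6; e = 3.4 − 5.6 = -2.2
h=9: q̂ = 8 − 0.3·9 = 5.3; e = 6.5 − 5.3 = 1.2
h=10: q̂ = 8 − 0.3·10 = 5; e = 5.7 − 5 = 0.7
h=11: q̂ = 8 − 0.3·11 = 4.7; e = 1.8 − 4.7 = -2.9
h=12: q̂ = 8 − 0.3·12 = 4.4; e = 3.5 − 4.4 = -0.9
h=13: q̂ = 8 − 0.3·13 = 4.1; e = 6.4 − 4.1 = 2.3
SSE = 3.24 + 4.84 + 1.44 + 0.49 + 8.41 + 0.81 + 5.29 = 24.52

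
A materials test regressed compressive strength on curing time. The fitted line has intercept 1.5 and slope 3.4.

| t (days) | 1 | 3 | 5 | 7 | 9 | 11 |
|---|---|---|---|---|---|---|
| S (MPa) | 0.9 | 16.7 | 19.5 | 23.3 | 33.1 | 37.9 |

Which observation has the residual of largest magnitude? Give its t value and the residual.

t=1: ŷ = 1.5 + 3.4·1 = 4.9; r = 0.9 − 4.9 = -4
t=3: ŷ = 1.5 + 3.4·3 = 11.7; r = 16.7 − 11.7 = 5
t=5: ŷ = 1.5 + 3.4·5 = 18.5; r = 19.5 − 18.5 = 1
t=7: ŷ = 1.5 + 3.4·7 = 25.3; r = 23.3 − 25.3 = -2
t=9: ŷ = 1.5 + 3.4·9 = 32.1; r = 33.1 − 32.1 = 1
t=11: ŷ = 1.5 + 3.4·11 = 38.9; r = 37.9 − 38.9 = -1
Largest |r| is 5 at t = 3, residual 5.

t = 3, r = 5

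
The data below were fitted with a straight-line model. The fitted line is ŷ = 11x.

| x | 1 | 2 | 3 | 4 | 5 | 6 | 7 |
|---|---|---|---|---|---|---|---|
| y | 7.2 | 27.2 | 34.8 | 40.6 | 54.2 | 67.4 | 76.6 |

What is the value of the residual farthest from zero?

x=1: ŷ = 11·1 = 11; e = 7.2 − 11 = -3.8
x=2: ŷ = 11·2 = 22; e = 27.2 − 22 = 5.2
x=3: ŷ = 11·3 = 33; e = 34.8 − 33 = 1.8
x=4: ŷ = 11·4 = 44; e = 40.6 − 44 = -3.4
x=5: ŷ = 11·5 = 55; e = 54.2 − 55 = -0.8
x=6: ŷ = 11·6 = 66; e = 67.4 − 66 = 1.4
x=7: ŷ = 11·7 = 77; e = 76.6 − 77 = -0.4
Largest |e| is 5.2 at x = 2, residual 5.2.

e = 5.2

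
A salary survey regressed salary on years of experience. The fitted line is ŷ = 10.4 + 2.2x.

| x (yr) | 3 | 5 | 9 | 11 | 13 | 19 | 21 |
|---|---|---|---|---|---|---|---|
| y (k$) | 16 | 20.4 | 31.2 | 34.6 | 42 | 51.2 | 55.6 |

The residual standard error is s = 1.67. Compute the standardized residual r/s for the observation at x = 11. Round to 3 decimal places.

ŷ = 10.4 + 2.2·11 = 34.6
r = 34.6 − 34.6 = 0
r/s = 0 / 1.67 = 0.000

0.000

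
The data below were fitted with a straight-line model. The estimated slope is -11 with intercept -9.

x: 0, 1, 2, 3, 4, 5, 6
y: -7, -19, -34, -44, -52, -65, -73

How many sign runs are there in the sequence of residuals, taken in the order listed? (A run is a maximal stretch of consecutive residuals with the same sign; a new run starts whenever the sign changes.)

5 runs

x=0: ŷ = -9 − 11·0 = -9; e = -7 − (-9) = 2
x=1: ŷ = -9 − 11·1 = -20; e = -19 − (-20) = 1
x=2: ŷ = -9 − 11·2 = -31; e = -34 − (-31) = -3
x=3: ŷ = -9 − 11·3 = -42; e = -44 − (-42) = -2
x=4: ŷ = -9 − 11·4 = -53; e = -52 − (-53) = 1
x=5: ŷ = -9 − 11·5 = -64; e = -65 − (-64) = -1
x=6: ŷ = -9 − 11·6 = -75; e = -73 − (-75) = 2
Signs: + + − − + − +
Runs: +×2, −×2, +×1, −×1, +×1 → 5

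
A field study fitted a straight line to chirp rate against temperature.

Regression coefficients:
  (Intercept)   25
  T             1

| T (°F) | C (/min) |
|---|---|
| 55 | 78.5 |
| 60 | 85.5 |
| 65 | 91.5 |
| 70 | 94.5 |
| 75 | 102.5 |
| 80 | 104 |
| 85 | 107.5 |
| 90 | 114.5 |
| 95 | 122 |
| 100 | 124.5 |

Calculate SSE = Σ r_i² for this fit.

SSE = 23

T=55: ŷ = 25 + 55 = 80; r = 78.5 − 80 = -1.5
T=60: ŷ = 25 + 60 = 85; r = 85.5 − 85 = 0.5
T=65: ŷ = 25 + 65 = 90; r = 91.5 − 90 = 1.5
T=70: ŷ = 25 + 70 = 95; r = 94.5 − 95 = -0.5
T=75: ŷ = 25 + 75 = 100; r = 102.5 − 100 = 2.5
T=80: ŷ = 25 + 80 = 105; r = 104 − 105 = -1
T=85: ŷ = 25 + 85 = 110; r = 107.5 − 110 = -2.5
T=90: ŷ = 25 + 90 = 115; r = 114.5 − 115 = -0.5
T=95: ŷ = 25 + 95 = 120; r = 122 − 120 = 2
T=100: ŷ = 25 + 100 = 125; r = 124.5 − 125 = -0.5
SSE = 2.25 + 0.25 + 2.25 + 0.25 + 6.25 + 1 + 6.25 + 0.25 + 4 + 0.25 = 23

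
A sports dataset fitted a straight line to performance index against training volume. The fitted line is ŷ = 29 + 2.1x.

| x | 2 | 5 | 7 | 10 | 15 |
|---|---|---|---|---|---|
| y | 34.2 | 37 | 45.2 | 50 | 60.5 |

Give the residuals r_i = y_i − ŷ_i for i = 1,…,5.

x=2: ŷ = 29 + 2.1·2 = 33.2; r = 34.2 − 33.2 = 1
x=5: ŷ = 29 + 2.1·5 = 39.5; r = 37 − 39.5 = -2.5
x=7: ŷ = 29 + 2.1·7 = 43.7; r = 45.2 − 43.7 = 1.5
x=10: ŷ = 29 + 2.1·10 = 50; r = 50 − 50 = 0
x=15: ŷ = 29 + 2.1·15 = 60.5; r = 60.5 − 60.5 = 0

1, -2.5, 1.5, 0, 0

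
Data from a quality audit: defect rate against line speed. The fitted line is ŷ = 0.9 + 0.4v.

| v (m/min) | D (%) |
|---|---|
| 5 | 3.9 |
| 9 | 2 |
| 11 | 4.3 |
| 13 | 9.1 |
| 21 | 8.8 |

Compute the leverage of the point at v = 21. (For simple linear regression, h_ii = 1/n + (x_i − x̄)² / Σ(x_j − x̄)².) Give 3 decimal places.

v̄ = (5 + 9 + 11 + 13 + 21)/5 = 11.8
Σ(v − v̄)² = 46.24 + 7.84 + 0.64 + 1.44 + 84.64 = 140.8
h = 1/5 + (9.2)²/140.8 = 0.2 + 0.601136 = 0.801

h = 0.801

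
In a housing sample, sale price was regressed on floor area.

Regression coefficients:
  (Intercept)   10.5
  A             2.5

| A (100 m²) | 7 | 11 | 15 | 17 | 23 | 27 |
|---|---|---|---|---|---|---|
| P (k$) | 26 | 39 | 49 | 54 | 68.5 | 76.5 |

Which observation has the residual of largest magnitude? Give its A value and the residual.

A = 7, e = -2

A=7: ŷ = 10.5 + 2.5·7 = 28; e = 26 − 28 = -2
A=11: ŷ = 10.5 + 2.5·11 = 38; e = 39 − 38 = 1
A=15: ŷ = 10.5 + 2.5·15 = 48; e = 49 − 48 = 1
A=17: ŷ = 10.5 + 2.5·17 = 53; e = 54 − 53 = 1
A=23: ŷ = 10.5 + 2.5·23 = 68; e = 68.5 − 68 = 0.5
A=27: ŷ = 10.5 + 2.5·27 = 78; e = 76.5 − 78 = -1.5
Largest |e| is 2 at A = 7, residual -2.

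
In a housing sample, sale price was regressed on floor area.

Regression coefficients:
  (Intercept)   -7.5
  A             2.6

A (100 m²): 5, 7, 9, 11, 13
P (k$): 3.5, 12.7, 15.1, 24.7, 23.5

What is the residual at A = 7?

e = 2

ŷ = -7.5 + 2.6·7 = 10.7
e = 12.7 − 10.7 = 2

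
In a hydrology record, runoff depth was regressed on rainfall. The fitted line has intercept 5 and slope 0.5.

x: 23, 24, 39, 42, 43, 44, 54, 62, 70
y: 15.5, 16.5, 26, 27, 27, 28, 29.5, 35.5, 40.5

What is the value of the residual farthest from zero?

x=23: ŷ = 5 + 0.5·23 = 16.5; e = 15.5 − 16.5 = -1
x=24: ŷ = 5 + 0.5·24 = 17; e = 16.5 − 17 = -0.5
x=39: ŷ = 5 + 0.5·39 = 24.5; e = 26 − 24.5 = 1.5
x=42: ŷ = 5 + 0.5·42 = 26; e = 27 − 26 = 1
x=43: ŷ = 5 + 0.5·43 = 26.5; e = 27 − 26.5 = 0.5
x=44: ŷ = 5 + 0.5·44 = 27; e = 28 − 27 = 1
x=54: ŷ = 5 + 0.5·54 = 32; e = 29.5 − 32 = -2.5
x=62: ŷ = 5 + 0.5·62 = 36; e = 35.5 − 36 = -0.5
x=70: ŷ = 5 + 0.5·70 = 40; e = 40.5 − 40 = 0.5
Largest |e| is 2.5 at x = 54, residual -2.5.

e = -2.5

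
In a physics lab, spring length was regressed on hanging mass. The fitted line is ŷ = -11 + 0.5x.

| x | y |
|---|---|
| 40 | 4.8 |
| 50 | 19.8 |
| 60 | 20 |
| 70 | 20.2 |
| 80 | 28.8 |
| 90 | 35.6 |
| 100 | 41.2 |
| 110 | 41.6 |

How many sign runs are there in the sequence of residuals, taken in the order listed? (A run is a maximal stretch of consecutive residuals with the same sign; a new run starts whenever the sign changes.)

5 runs

x=40: ŷ = -11 + 0.5·40 = 9; e = 4.8 − 9 = -4.2
x=50: ŷ = -11 + 0.5·50 = 14; e = 19.8 − 14 = 5.8
x=60: ŷ = -11 + 0.5·60 = 19; e = 20 − 19 = 1
x=70: ŷ = -11 + 0.5·70 = 24; e = 20.2 − 24 = -3.8
x=80: ŷ = -11 + 0.5·80 = 29; e = 28.8 − 29 = -0.2
x=90: ŷ = -11 + 0.5·90 = 34; e = 35.6 − 34 = 1.6
x=100: ŷ = -11 + 0.5·100 = 39; e = 41.2 − 39 = 2.2
x=110: ŷ = -11 + 0.5·110 = 44; e = 41.6 − 44 = -2.4
Signs: − + + − − + + −
Runs: −×1, +×2, −×2, +×2, −×1 → 5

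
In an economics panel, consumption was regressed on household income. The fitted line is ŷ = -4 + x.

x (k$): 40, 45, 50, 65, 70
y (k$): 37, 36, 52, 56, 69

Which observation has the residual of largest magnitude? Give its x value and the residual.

x=40: ŷ = -4 + 40 = 36; e = 37 − 36 = 1
x=45: ŷ = -4 + 45 = 41; e = 36 − 41 = -5
x=50: ŷ = -4 + 50 = 46; e = 52 − 46 = 6
x=65: ŷ = -4 + 65 = 61; e = 56 − 61 = -5
x=70: ŷ = -4 + 70 = 66; e = 69 − 66 = 3
Largest |e| is 6 at x = 50, residual 6.

x = 50, e = 6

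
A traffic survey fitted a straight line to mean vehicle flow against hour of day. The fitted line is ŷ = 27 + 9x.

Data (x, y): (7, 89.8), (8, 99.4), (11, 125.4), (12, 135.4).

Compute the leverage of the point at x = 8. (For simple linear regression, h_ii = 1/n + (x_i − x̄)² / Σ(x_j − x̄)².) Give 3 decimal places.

h = 0.382

x̄ = (7 + 8 + 11 + 12)/4 = 9.5
Σ(x − x̄)² = 6.25 + 2.25 + 2.25 + 6.25 = 17
h = 1/4 + (-1.5)²/17 = 0.25 + 0.132353 = 0.382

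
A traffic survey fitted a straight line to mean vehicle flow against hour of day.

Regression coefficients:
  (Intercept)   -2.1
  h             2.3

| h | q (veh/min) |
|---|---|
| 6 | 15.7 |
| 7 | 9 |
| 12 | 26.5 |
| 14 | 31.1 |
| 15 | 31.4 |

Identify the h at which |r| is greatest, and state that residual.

h = 7, r = -5

h=6: ŷ = -2.1 + 2.3·6 = 11.7; r = 15.7 − 11.7 = 4
h=7: ŷ = -2.1 + 2.3·7 = 14; r = 9 − 14 = -5
h=12: ŷ = -2.1 + 2.3·12 = 25.5; r = 26.5 − 25.5 = 1
h=14: ŷ = -2.1 + 2.3·14 = 30.1; r = 31.1 − 30.1 = 1
h=15: ŷ = -2.1 + 2.3·15 = 32.4; r = 31.4 − 32.4 = -1
Largest |r| is 5 at h = 7, residual -5.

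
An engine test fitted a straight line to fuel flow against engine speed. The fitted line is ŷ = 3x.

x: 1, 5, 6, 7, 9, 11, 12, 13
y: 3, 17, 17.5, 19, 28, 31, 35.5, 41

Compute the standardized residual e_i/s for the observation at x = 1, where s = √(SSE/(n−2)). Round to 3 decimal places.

0.000

x=1: ŷ = 3·1 = 3; e = 3 − 3 = 0
x=5: ŷ = 3·5 = 15; e = 17 − 15 = 2
x=6: ŷ = 3·6 = 18; e = 17.5 − 18 = -0.5
x=7: ŷ = 3·7 = 21; e = 19 − 21 = -2
x=9: ŷ = 3·9 = 27; e = 28 − 27 = 1
x=11: ŷ = 3·11 = 33; e = 31 − 33 = -2
x=12: ŷ = 3·12 = 36; e = 35.5 − 36 = -0.5
x=13: ŷ = 3·13 = 39; e = 41 − 39 = 2
SSE = 0 + 4 + 0.25 + 4 + 1 + 4 + 0.25 + 4 = 17.5
s = √(17.5/6) = 1.70783
e/s = 0 / 1.70783 = 0.000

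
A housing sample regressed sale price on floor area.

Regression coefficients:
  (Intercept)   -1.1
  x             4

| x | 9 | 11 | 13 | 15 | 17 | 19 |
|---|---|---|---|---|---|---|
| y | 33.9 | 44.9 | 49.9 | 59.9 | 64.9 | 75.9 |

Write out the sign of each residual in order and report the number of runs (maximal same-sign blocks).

x=9: ŷ = -1.1 + 4·9 = 34.9; e = 33.9 − 34.9 = -1
x=11: ŷ = -1.1 + 4·11 = 42.9; e = 44.9 − 42.9 = 2
x=13: ŷ = -1.1 + 4·13 = 50.9; e = 49.9 − 50.9 = -1
x=15: ŷ = -1.1 + 4·15 = 58.9; e = 59.9 − 58.9 = 1
x=17: ŷ = -1.1 + 4·17 = 66.9; e = 64.9 − 66.9 = -2
x=19: ŷ = -1.1 + 4·19 = 74.9; e = 75.9 − 74.9 = 1
Signs: − + − + − +
Runs: −×1, +×1, −×1, +×1, −×1, +×1 → 6

6 runs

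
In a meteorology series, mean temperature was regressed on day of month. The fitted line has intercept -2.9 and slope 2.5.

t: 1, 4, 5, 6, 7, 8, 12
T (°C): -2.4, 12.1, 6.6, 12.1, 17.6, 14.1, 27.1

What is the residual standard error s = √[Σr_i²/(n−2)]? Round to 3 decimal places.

t=1: T̂ = -2.9 + 2.5·1 = -0.4; r = -2.4 − (-0.4) = -2
t=4: T̂ = -2.9 + 2.5·4 = 7.1; r = 12.1 − 7.1 = 5
t=5: T̂ = -2.9 + 2.5·5 = 9.6; r = 6.6 − 9.6 = -3
t=6: T̂ = -2.9 + 2.5·6 = 12.1; r = 12.1 − 12.1 = 0
t=7: T̂ = -2.9 + 2.5·7 = 14.6; r = 17.6 − 14.6 = 3
t=8: T̂ = -2.9 + 2.5·8 = 17.1; r = 14.1 − 17.1 = -3
t=12: T̂ = -2.9 + 2.5·12 = 27.1; r = 27.1 − 27.1 = 0
SSE = 4 + 25 + 9 + 0 + 9 + 9 + 0 = 56
s = √(56/5) = √11.2 ≈ 3.347

s = 3.347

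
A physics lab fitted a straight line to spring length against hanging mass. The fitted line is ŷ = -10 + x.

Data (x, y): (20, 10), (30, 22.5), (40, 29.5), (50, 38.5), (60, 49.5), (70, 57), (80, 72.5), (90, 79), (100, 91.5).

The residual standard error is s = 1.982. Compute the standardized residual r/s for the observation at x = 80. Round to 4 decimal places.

1.2614

ŷ = -10 + 80 = 70
r = 72.5 − 70 = 2.5
r/s = 2.5 / 1.982 = 1.2614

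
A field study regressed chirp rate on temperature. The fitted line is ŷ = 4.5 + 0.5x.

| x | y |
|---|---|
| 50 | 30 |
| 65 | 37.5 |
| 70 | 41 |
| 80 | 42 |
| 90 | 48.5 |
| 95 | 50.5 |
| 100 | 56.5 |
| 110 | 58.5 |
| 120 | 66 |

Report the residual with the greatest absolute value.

x=50: ŷ = 4.5 + 0.5·50 = 29.5; r = 30 − 29.5 = 0.5
x=65: ŷ = 4.5 + 0.5·65 = 37; r = 37.5 − 37 = 0.5
x=70: ŷ = 4.5 + 0.5·70 = 39.5; r = 41 − 39.5 = 1.5
x=80: ŷ = 4.5 + 0.5·80 = 44.5; r = 42 − 44.5 = -2.5
x=90: ŷ = 4.5 + 0.5·90 = 49.5; r = 48.5 − 49.5 = -1
x=95: ŷ = 4.5 + 0.5·95 = 52; r = 50.5 − 52 = -1.5
x=100: ŷ = 4.5 + 0.5·100 = 54.5; r = 56.5 − 54.5 = 2
x=110: ŷ = 4.5 + 0.5·110 = 59.5; r = 58.5 − 59.5 = -1
x=120: ŷ = 4.5 + 0.5·120 = 64.5; r = 66 − 64.5 = 1.5
Largest |r| is 2.5 at x = 80, residual -2.5.

r = -2.5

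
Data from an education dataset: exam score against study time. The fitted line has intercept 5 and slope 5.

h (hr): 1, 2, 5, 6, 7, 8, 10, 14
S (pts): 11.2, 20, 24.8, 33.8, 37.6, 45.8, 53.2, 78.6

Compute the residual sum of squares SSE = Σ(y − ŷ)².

h=1: Ŝ = 5 + 5·1 = 10; r = 11.2 − 10 = 1.2
h=2: Ŝ = 5 + 5·2 = 15; r = 20 − 15 = 5
h=5: Ŝ = 5 + 5·5 = 30; r = 24.8 − 30 = -5.2
h=6: Ŝ = 5 + 5·6 = 35; r = 33.8 − 35 = -1.2
h=7: Ŝ = 5 + 5·7 = 40; r = 37.6 − 40 = -2.4
h=8: Ŝ = 5 + 5·8 = 45; r = 45.8 − 45 = 0.8
h=10: Ŝ = 5 + 5·10 = 55; r = 53.2 − 55 = -1.8
h=14: Ŝ = 5 + 5·14 = 75; r = 78.6 − 75 = 3.6
SSE = 1.44 + 25 + 27.04 + 1.44 + 5.76 + 0.64 + 3.24 + 12.96 = 77.52

SSE = 77.52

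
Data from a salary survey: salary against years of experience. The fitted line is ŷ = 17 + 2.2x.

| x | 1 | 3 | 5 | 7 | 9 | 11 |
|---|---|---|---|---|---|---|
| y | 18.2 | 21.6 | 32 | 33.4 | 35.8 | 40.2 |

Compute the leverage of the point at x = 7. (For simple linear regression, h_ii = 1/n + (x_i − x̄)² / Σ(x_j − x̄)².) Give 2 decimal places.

h = 0.18

x̄ = (1 + 3 + 5 + 7 + 9 + 11)/6 = 6
Σ(x − x̄)² = 25 + 9 + 1 + 1 + 9 + 25 = 70
h = 1/6 + (1)²/70 = 0.166667 + 0.0142857 = 0.18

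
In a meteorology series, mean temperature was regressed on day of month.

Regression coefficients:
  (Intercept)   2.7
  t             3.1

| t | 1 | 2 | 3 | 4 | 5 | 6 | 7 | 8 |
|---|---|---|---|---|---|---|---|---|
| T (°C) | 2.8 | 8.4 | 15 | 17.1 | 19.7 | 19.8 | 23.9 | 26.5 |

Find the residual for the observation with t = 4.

r = 2

ŷ = 2.7 + 3.1·4 = 15.1
r = 17.1 − 15.1 = 2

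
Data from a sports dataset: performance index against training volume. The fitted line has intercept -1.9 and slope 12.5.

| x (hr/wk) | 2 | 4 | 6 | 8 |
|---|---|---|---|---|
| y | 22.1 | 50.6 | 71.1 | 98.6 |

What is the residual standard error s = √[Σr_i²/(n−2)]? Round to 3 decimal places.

x=2: ŷ = -1.9 + 12.5·2 = 23.1; r = 22.1 − 23.1 = -1
x=4: ŷ = -1.9 + 12.5·4 = 48.1; r = 50.6 − 48.1 = 2.5
x=6: ŷ = -1.9 + 12.5·6 = 73.1; r = 71.1 − 73.1 = -2
x=8: ŷ = -1.9 + 12.5·8 = 98.1; r = 98.6 − 98.1 = 0.5
SSE = 1 + 6.25 + 4 + 0.25 = 11.5
s = √(11.5/2) = √5.75 ≈ 2.398

s = 2.398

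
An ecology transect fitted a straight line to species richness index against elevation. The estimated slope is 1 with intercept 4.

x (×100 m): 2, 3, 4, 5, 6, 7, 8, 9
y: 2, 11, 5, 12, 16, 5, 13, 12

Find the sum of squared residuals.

x=2: ŷ = 4 + 2 = 6; e = 2 − 6 = -4
x=3: ŷ = 4 + 3 = 7; e = 11 − 7 = 4
x=4: ŷ = 4 + 4 = 8; e = 5 − 8 = -3
x=5: ŷ = 4 + 5 = 9; e = 12 − 9 = 3
x=6: ŷ = 4 + 6 = 10; e = 16 − 10 = 6
x=7: ŷ = 4 + 7 = 11; e = 5 − 11 = -6
x=8: ŷ = 4 + 8 = 12; e = 13 − 12 = 1
x=9: ŷ = 4 + 9 = 13; e = 12 − 13 = -1
SSE = 16 + 16 + 9 + 9 + 36 + 36 + 1 + 1 = 124

SSE = 124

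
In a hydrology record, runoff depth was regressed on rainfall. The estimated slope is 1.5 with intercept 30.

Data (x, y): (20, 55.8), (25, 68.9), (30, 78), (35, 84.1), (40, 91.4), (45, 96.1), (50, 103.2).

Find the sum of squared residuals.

SSE = 38.32

x=20: ŷ = 30 + 1.5·20 = 60; r = 55.8 − 60 = -4.2
x=25: ŷ = 30 + 1.5·25 = 67.5; r = 68.9 − 67.5 = 1.4
x=30: ŷ = 30 + 1.5·30 = 75; r = 78 − 75 = 3
x=35: ŷ = 30 + 1.5·35 = 82.5; r = 84.1 − 82.5 = 1.6
x=40: ŷ = 30 + 1.5·40 = 90; r = 91.4 − 90 = 1.4
x=45: ŷ = 30 + 1.5·45 = 97.5; r = 96.1 − 97.5 = -1.4
x=50: ŷ = 30 + 1.5·50 = 105; r = 103.2 − 105 = -1.8
SSE = 17.64 + 1.96 + 9 + 2.56 + 1.96 + 1.96 + 3.24 = 38.32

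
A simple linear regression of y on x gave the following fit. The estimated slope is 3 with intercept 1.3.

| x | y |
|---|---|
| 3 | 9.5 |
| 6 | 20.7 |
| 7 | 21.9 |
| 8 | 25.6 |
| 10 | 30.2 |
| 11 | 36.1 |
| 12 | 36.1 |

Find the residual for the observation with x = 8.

ŷ = 1.3 + 3·8 = 25.3
e = 25.6 − 25.3 = 0.3

e = 0.3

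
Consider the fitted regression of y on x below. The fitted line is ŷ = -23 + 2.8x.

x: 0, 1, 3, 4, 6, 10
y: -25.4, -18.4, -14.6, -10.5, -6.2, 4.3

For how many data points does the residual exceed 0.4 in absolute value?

x=0: ŷ = -23 + 2.8·0 = -23; e = -25.4 − (-23) = -2.4
x=1: ŷ = -23 + 2.8·1 = -20.2; e = -18.4 − (-20.2) = 1.8
x=3: ŷ = -23 + 2.8·3 = -14.6; e = -14.6 − (-14.6) = 0
x=4: ŷ = -23 + 2.8·4 = -11.8; e = -10.5 − (-11.8) = 1.3
x=6: ŷ = -23 + 2.8·6 = -6.2; e = -6.2 − (-6.2) = 0
x=10: ŷ = -23 + 2.8·10 = 5; e = 4.3 − 5 = -0.7
|e| > 0.4: x=0 (|e|=2.4), x=1 (|e|=1.8), x=4 (|e|=1.3), x=10 (|e|=0.7) → 4

4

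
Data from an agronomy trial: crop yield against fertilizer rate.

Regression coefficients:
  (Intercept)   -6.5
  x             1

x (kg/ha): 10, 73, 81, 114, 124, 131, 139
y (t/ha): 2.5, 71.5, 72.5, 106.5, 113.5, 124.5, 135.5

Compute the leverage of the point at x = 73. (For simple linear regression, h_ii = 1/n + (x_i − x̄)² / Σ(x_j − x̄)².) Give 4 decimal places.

x̄ = (10 + 73 + 81 + 114 + 124 + 131 + 139)/7 = 96
Σ(x − x̄)² = 7396 + 529 + 225 + 324 + 784 + 1225 + 1849 = 12332
h = 1/7 + (-23)²/12332 = 0.142857 + 0.0428965 = 0.1858

h = 0.1858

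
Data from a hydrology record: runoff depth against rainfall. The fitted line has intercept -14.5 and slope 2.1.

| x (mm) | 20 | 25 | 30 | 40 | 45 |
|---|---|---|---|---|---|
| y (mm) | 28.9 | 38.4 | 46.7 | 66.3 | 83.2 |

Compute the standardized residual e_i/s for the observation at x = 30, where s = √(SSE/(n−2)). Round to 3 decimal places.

x=20: ŷ = -14.5 + 2.1·20 = 27.5; e = 28.9 − 27.5 = 1.4
x=25: ŷ = -14.5 + 2.1·25 = 38; e = 38.4 − 38 = 0.4
x=30: ŷ = -14.5 + 2.1·30 = 48.5; e = 46.7 − 48.5 = -1.8
x=40: ŷ = -14.5 + 2.1·40 = 69.5; e = 66.3 − 69.5 = -3.2
x=45: ŷ = -14.5 + 2.1·45 = 80; e = 83.2 − 80 = 3.2
SSE = 1.96 + 0.16 + 3.24 + 10.24 + 10.24 = 25.84
s = √(25.84/3) = 2.93485
e/s = -1.8 / 2.93485 = -0.613

-0.613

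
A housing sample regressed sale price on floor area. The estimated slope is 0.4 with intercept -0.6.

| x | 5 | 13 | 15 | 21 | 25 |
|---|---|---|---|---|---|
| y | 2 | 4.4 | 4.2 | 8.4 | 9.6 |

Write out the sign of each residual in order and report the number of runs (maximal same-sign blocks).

3 runs

x=5: ŷ = -0.6 + 0.4·5 = 1.4; e = 2 − 1.4 = 0.6
x=13: ŷ = -0.6 + 0.4·13 = 4.6; e = 4.4 − 4.6 = -0.2
x=15: ŷ = -0.6 + 0.4·15 = 5.4; e = 4.2 − 5.4 = -1.2
x=21: ŷ = -0.6 + 0.4·21 = 7.8; e = 8.4 − 7.8 = 0.6
x=25: ŷ = -0.6 + 0.4·25 = 9.4; e = 9.6 − 9.4 = 0.2
Signs: + − − + +
Runs: +×1, −×2, +×2 → 3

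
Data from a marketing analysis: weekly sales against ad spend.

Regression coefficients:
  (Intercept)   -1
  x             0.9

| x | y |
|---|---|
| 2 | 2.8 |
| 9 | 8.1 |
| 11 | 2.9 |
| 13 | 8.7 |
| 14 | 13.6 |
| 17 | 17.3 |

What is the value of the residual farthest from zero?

r = -6

x=2: ŷ = -1 + 0.9·2 = 0.8; r = 2.8 − 0.8 = 2
x=9: ŷ = -1 + 0.9·9 = 7.1; r = 8.1 − 7.1 = 1
x=11: ŷ = -1 + 0.9·11 = 8.9; r = 2.9 − 8.9 = -6
x=13: ŷ = -1 + 0.9·13 = 10.7; r = 8.7 − 10.7 = -2
x=14: ŷ = -1 + 0.9·14 = 11.6; r = 13.6 − 11.6 = 2
x=17: ŷ = -1 + 0.9·17 = 14.3; r = 17.3 − 14.3 = 3
Largest |r| is 6 at x = 11, residual -6.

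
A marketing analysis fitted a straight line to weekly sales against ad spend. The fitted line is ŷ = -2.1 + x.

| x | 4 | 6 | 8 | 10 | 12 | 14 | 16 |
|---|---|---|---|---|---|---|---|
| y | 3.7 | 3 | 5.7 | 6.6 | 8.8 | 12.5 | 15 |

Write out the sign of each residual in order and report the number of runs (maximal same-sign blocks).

x=4: ŷ = -2.1 + 4 = 1.9; e = 3.7 − 1.9 = 1.8
x=6: ŷ = -2.1 + 6 = 3.9; e = 3 − 3.9 = -0.9
x=8: ŷ = -2.1 + 8 = 5.9; e = 5.7 − 5.9 = -0.2
x=10: ŷ = -2.1 + 10 = 7.9; e = 6.6 − 7.9 = -1.3
x=12: ŷ = -2.1 + 12 = 9.9; e = 8.8 − 9.9 = -1.1
x=14: ŷ = -2.1 + 14 = 11.9; e = 12.5 − 11.9 = 0.6
x=16: ŷ = -2.1 + 16 = 13.9; e = 15 − 13.9 = 1.1
Signs: + − − − − + +
Runs: +×1, −×4, +×2 → 3

3 runs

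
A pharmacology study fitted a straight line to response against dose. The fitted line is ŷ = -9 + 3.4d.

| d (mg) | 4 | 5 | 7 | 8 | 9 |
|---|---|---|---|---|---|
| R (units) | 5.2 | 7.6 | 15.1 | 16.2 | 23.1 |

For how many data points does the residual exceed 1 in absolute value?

2

d=4: ŷ = -9 + 3.4·4 = 4.6; e = 5.2 − 4.6 = 0.6
d=5: ŷ = -9 + 3.4·5 = 8; e = 7.6 − 8 = -0.4
d=7: ŷ = -9 + 3.4·7 = 14.8; e = 15.1 − 14.8 = 0.3
d=8: ŷ = -9 + 3.4·8 = 18.2; e = 16.2 − 18.2 = -2
d=9: ŷ = -9 + 3.4·9 = 21.6; e = 23.1 − 21.6 = 1.5
|e| > 1: d=8 (|e|=2), d=9 (|e|=1.5) → 2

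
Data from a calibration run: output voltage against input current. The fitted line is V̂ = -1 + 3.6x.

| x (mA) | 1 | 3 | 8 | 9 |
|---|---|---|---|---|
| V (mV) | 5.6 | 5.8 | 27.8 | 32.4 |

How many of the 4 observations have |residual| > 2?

x=1: V̂ = -1 + 3.6·1 = 2.6; e = 5.6 − 2.6 = 3
x=3: V̂ = -1 + 3.6·3 = 9.8; e = 5.8 − 9.8 = -4
x=8: V̂ = -1 + 3.6·8 = 27.8; e = 27.8 − 27.8 = 0
x=9: V̂ = -1 + 3.6·9 = 31.4; e = 32.4 − 31.4 = 1
|e| > 2: x=1 (|e|=3), x=3 (|e|=4) → 2

2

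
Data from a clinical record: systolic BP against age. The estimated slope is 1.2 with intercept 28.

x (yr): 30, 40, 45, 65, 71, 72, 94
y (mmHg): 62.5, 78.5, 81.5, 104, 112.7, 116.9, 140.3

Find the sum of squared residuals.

SSE = 19.5

x=30: ŷ = 28 + 1.2·30 = 64; r = 62.5 − 64 = -1.5
x=40: ŷ = 28 + 1.2·40 = 76; r = 78.5 − 76 = 2.5
x=45: ŷ = 28 + 1.2·45 = 82; r = 81.5 − 82 = -0.5
x=65: ŷ = 28 + 1.2·65 = 106; r = 104 − 106 = -2
x=71: ŷ = 28 + 1.2·71 = 113.2; r = 112.7 − 113.2 = -0.5
x=72: ŷ = 28 + 1.2·72 = 114.4; r = 116.9 − 114.4 = 2.5
x=94: ŷ = 28 + 1.2·94 = 140.8; r = 140.3 − 140.8 = -0.5
SSE = 2.25 + 6.25 + 0.25 + 4 + 0.25 + 6.25 + 0.25 = 19.5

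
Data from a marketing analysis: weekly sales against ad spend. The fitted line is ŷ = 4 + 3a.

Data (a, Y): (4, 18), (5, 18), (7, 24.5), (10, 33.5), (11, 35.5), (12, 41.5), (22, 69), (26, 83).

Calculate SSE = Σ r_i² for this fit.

a=4: ŷ = 4 + 3·4 = 16; r = 18 − 16 = 2
a=5: ŷ = 4 + 3·5 = 19; r = 18 − 19 = -1
a=7: ŷ = 4 + 3·7 = 25; r = 24.5 − 25 = -0.5
a=10: ŷ = 4 + 3·10 = 34; r = 33.5 − 34 = -0.5
a=11: ŷ = 4 + 3·11 = 37; r = 35.5 − 37 = -1.5
a=12: ŷ = 4 + 3·12 = 40; r = 41.5 − 40 = 1.5
a=22: ŷ = 4 + 3·22 = 70; r = 69 − 70 = -1
a=26: ŷ = 4 + 3·26 = 82; r = 83 − 82 = 1
SSE = 4 + 1 + 0.25 + 0.25 + 2.25 + 2.25 + 1 + 1 = 12

SSE = 12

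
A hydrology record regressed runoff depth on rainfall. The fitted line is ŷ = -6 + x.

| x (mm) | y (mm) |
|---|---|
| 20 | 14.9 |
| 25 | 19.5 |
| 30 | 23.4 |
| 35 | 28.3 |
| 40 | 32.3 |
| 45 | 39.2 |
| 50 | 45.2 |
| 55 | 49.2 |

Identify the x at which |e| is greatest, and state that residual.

x = 40, e = -1.7

x=20: ŷ = -6 + 20 = 14; e = 14.9 − 14 = 0.9
x=25: ŷ = -6 + 25 = 19; e = 19.5 − 19 = 0.5
x=30: ŷ = -6 + 30 = 24; e = 23.4 − 24 = -0.6
x=35: ŷ = -6 + 35 = 29; e = 28.3 − 29 = -0.7
x=40: ŷ = -6 + 40 = 34; e = 32.3 − 34 = -1.7
x=45: ŷ = -6 + 45 = 39; e = 39.2 − 39 = 0.2
x=50: ŷ = -6 + 50 = 44; e = 45.2 − 44 = 1.2
x=55: ŷ = -6 + 55 = 49; e = 49.2 − 49 = 0.2
Largest |e| is 1.7 at x = 40, residual -1.7.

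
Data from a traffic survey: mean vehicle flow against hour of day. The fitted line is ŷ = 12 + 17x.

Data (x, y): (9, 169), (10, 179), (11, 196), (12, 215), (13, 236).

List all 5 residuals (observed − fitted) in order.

x=9: ŷ = 12 + 17·9 = 165; r = 169 − 165 = 4
x=10: ŷ = 12 + 17·10 = 182; r = 179 − 182 = -3
x=11: ŷ = 12 + 17·11 = 199; r = 196 − 199 = -3
x=12: ŷ = 12 + 17·12 = 216; r = 215 − 216 = -1
x=13: ŷ = 12 + 17·13 = 233; r = 236 − 233 = 3

4, -3, -3, -1, 3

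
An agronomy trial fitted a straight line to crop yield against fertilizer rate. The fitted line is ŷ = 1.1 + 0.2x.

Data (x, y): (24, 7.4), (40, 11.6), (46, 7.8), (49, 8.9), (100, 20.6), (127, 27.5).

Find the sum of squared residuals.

SSE = 20

x=24: ŷ = 1.1 + 0.2·24 = 5.9; r = 7.4 − 5.9 = 1.5
x=40: ŷ = 1.1 + 0.2·40 = 9.1; r = 11.6 − 9.1 = 2.5
x=46: ŷ = 1.1 + 0.2·46 = 10.3; r = 7.8 − 10.3 = -2.5
x=49: ŷ = 1.1 + 0.2·49 = 10.9; r = 8.9 − 10.9 = -2
x=100: ŷ = 1.1 + 0.2·100 = 21.1; r = 20.6 − 21.1 = -0.5
x=127: ŷ = 1.1 + 0.2·127 = 26.5; r = 27.5 − 26.5 = 1
SSE = 2.25 + 6.25 + 6.25 + 4 + 0.25 + 1 = 20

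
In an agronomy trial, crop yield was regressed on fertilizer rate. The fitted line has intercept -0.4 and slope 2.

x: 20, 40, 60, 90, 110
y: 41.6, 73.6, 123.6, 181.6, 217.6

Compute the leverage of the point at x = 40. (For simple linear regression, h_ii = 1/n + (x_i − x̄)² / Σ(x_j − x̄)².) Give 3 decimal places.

h = 0.308

x̄ = (20 + 40 + 60 + 90 + 110)/5 = 64
Σ(x − x̄)² = 1936 + 576 + 16 + 676 + 2116 = 5320
h = 1/5 + (-24)²/5320 = 0.2 + 0.108271 = 0.308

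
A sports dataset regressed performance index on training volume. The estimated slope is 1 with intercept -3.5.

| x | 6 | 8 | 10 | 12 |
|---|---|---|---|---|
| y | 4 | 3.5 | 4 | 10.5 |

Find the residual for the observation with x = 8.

r = -1

ŷ = -3.5 + 8 = 4.5
r = 3.5 − 4.5 = -1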